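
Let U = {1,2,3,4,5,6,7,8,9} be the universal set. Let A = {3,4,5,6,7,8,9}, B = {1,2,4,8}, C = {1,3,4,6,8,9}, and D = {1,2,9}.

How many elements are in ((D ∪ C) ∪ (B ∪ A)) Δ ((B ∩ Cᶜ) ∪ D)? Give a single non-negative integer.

6

D ∪ C = {1,2,3,4,6,8,9}
B ∪ A = {1,2,3,4,5,6,7,8,9}
(D ∪ C) ∪ (B ∪ A) = {1,2,3,4,5,6,7,8,9}
Cᶜ = {2,5,7}
B ∩ Cᶜ = {2}
(B ∩ Cᶜ) ∪ D = {1,2,9}
((D ∪ C) ∪ (B ∪ A)) Δ ((B ∩ Cᶜ) ∪ D) = {3,4,5,6,7,8}
|((D ∪ C) ∪ (B ∪ A)) Δ ((B ∩ Cᶜ) ∪ D)| = 6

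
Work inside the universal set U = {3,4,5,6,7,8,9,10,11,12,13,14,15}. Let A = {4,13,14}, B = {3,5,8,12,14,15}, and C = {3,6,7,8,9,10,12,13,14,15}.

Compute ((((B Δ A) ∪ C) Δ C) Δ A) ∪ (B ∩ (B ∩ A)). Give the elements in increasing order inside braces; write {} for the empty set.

B Δ A = {3,4,5,8,12,13,15}
(B Δ A) ∪ C = {3,4,5,6,7,8,9,10,12,13,14,15}
((B Δ A) ∪ C) Δ C = {4,5}
(((B Δ A) ∪ C) Δ C) Δ A = {5,13,14}
B ∩ A = {14}
B ∩ (B ∩ A) = {14}
((((B Δ A) ∪ C) Δ C) Δ A) ∪ (B ∩ (B ∩ A)) = {5,13,14}

{5,13,14}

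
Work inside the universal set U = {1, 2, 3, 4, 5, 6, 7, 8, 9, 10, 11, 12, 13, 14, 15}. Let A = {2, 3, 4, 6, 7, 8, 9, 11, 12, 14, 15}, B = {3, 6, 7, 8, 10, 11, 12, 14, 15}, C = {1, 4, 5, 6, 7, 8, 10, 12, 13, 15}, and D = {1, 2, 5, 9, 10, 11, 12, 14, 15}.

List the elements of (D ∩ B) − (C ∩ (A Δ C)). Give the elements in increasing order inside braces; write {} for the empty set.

{11, 12, 14, 15}

D ∩ B = {10, 11, 12, 14, 15}
A Δ C = {1, 2, 3, 5, 9, 10, 11, 13, 14}
C ∩ (A Δ C) = {1, 5, 10, 13}
(D ∩ B) − (C ∩ (A Δ C)) = {11, 12, 14, 15}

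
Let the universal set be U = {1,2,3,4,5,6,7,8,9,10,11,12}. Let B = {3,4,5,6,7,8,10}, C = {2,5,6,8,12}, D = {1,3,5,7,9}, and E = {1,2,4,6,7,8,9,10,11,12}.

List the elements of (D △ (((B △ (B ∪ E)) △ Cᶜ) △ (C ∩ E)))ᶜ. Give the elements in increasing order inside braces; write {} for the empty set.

{2,3,7,11,12}

B ∪ E = {1,2,3,4,5,6,7,8,9,10,11,12}
B △ (B ∪ E) = {1,2,9,11,12}
Cᶜ = {1,3,4,7,9,10,11}
(B △ (B ∪ E)) △ Cᶜ = {2,3,4,7,10,12}
C ∩ E = {2,6,8,12}
((B △ (B ∪ E)) △ Cᶜ) △ (C ∩ E) = {3,4,6,7,8,10}
D △ (((B △ (B ∪ E)) △ Cᶜ) △ (C ∩ E)) = {1,4,5,6,8,9,10}
(D △ (((B △ (B ∪ E)) △ Cᶜ) △ (C ∩ E)))ᶜ = {2,3,7,11,12}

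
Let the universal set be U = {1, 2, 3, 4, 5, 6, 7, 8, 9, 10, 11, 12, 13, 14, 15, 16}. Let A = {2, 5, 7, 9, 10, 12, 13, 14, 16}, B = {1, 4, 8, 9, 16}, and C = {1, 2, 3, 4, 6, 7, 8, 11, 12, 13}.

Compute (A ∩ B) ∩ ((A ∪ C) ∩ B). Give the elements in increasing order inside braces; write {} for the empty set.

{9, 16}

A ∩ B = {9, 16}
A ∪ C = {1, 2, 3, 4, 5, 6, 7, 8, 9, 10, 11, 12, 13, 14, 16}
(A ∪ C) ∩ B = {1, 4, 8, 9, 16}
(A ∩ B) ∩ ((A ∪ C) ∩ B) = {9, 16}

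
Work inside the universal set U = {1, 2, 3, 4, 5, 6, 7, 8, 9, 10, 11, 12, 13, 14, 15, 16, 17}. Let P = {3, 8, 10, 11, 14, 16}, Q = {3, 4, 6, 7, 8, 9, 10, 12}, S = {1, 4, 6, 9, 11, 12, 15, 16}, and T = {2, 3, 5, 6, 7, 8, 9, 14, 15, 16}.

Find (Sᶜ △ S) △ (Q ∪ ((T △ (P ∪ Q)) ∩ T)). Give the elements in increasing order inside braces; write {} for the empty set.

{1, 11, 13, 14, 16, 17}

Sᶜ = {2, 3, 5, 7, 8, 10, 13, 14, 17}
Sᶜ △ S = {1, 2, 3, 4, 5, 6, 7, 8, 9, 10, 11, 12, 13, 14, 15, 16, 17}
P ∪ Q = {3, 4, 6, 7, 8, 9, 10, 11, 12, 14, 16}
T △ (P ∪ Q) = {2, 4, 5, 10, 11, 12, 15}
(T △ (P ∪ Q)) ∩ T = {2, 5, 15}
Q ∪ ((T △ (P ∪ Q)) ∩ T) = {2, 3, 4, 5, 6, 7, 8, 9, 10, 12, 15}
(Sᶜ △ S) △ (Q ∪ ((T △ (P ∪ Q)) ∩ T)) = {1, 11, 13, 14, 16, 17}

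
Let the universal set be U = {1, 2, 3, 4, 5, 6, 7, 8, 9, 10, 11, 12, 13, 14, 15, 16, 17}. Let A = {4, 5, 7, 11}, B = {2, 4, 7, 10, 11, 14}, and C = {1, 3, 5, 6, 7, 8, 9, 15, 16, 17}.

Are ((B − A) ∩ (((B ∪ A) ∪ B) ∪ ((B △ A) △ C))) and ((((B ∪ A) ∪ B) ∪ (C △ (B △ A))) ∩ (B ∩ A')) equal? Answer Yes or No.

Yes

B − A = {2, 10, 14}
B ∪ A = {2, 4, 5, 7, 10, 11, 14}
(B ∪ A) ∪ B = {2, 4, 5, 7, 10, 11, 14}
B △ A = {2, 5, 10, 14}
(B △ A) △ C = {1, 2, 3, 6, 7, 8, 9, 10, 14, 15, 16, 17}
((B ∪ A) ∪ B) ∪ ((B △ A) △ C) = {1, 2, 3, 4, 5, 6, 7, 8, 9, 10, 11, 14, 15, 16, 17}
(B − A) ∩ (((B ∪ A) ∪ B) ∪ ((B △ A) △ C)) = {2, 10, 14}
C △ (B △ A) = {1, 2, 3, 6, 7, 8, 9, 10, 14, 15, 16, 17}
((B ∪ A) ∪ B) ∪ (C △ (B △ A)) = {1, 2, 3, 4, 5, 6, 7, 8, 9, 10, 11, 14, 15, 16, 17}
A' = {1, 2, 3, 6, 8, 9, 10, 12, 13, 14, 15, 16, 17}
B ∩ A' = {2, 10, 14}
(((B ∪ A) ∪ B) ∪ (C △ (B △ A))) ∩ (B ∩ A') = {2, 10, 14}
Both equal {2, 10, 14}, so (B − A) ∩ (((B ∪ A) ∪ B) ∪ ((B △ A) △ C)) = (((B ∪ A) ∪ B) ∪ (C △ (B △ A))) ∩ (B ∩ A').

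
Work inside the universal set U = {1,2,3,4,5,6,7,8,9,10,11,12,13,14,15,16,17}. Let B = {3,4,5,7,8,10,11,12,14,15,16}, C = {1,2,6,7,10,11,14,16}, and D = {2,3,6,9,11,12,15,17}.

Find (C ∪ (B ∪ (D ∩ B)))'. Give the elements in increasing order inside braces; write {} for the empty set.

D ∩ B = {3,11,12,15}
B ∪ (D ∩ B) = {3,4,5,7,8,10,11,12,14,15,16}
C ∪ (B ∪ (D ∩ B)) = {1,2,3,4,5,6,7,8,10,11,12,14,15,16}
(C ∪ (B ∪ (D ∩ B)))' = {9,13,17}

{9,13,17}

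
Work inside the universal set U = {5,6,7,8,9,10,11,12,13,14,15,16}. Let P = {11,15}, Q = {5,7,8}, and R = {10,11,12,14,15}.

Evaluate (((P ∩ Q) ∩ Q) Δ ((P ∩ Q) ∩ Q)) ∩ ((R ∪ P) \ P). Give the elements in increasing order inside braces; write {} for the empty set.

{}

P ∩ Q = {}
(P ∩ Q) ∩ Q = {}
((P ∩ Q) ∩ Q) Δ ((P ∩ Q) ∩ Q) = {}
R ∪ P = {10,11,12,14,15}
(R ∪ P) \ P = {10,12,14}
(((P ∩ Q) ∩ Q) Δ ((P ∩ Q) ∩ Q)) ∩ ((R ∪ P) \ P) = {}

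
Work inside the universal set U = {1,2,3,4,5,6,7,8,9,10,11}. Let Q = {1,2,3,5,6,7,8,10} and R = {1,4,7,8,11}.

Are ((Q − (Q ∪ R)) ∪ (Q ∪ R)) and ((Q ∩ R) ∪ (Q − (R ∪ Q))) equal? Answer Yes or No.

Q ∪ R = {1,2,3,4,5,6,7,8,10,11}
Q − (Q ∪ R) = {}
(Q − (Q ∪ R)) ∪ (Q ∪ R) = {1,2,3,4,5,6,7,8,10,11}
Q ∩ R = {1,7,8}
R ∪ Q = {1,2,3,4,5,6,7,8,10,11}
Q − (R ∪ Q) = {}
(Q ∩ R) ∪ (Q − (R ∪ Q)) = {1,7,8}
2 ∈ (Q − (Q ∪ R)) ∪ (Q ∪ R) but 2 ∉ (Q ∩ R) ∪ (Q − (R ∪ Q)), so they differ.

No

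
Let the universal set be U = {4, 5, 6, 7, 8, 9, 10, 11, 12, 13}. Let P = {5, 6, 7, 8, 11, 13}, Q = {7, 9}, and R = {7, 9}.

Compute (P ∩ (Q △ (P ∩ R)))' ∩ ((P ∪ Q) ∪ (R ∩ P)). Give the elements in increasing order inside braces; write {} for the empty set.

{5, 6, 7, 8, 9, 11, 13}

P ∩ R = {7}
Q △ (P ∩ R) = {9}
P ∩ (Q △ (P ∩ R)) = {}
(P ∩ (Q △ (P ∩ R)))' = {4, 5, 6, 7, 8, 9, 10, 11, 12, 13}
P ∪ Q = {5, 6, 7, 8, 9, 11, 13}
R ∩ P = {7}
(P ∪ Q) ∪ (R ∩ P) = {5, 6, 7, 8, 9, 11, 13}
(P ∩ (Q △ (P ∩ R)))' ∩ ((P ∪ Q) ∪ (R ∩ P)) = {5, 6, 7, 8, 9, 11, 13}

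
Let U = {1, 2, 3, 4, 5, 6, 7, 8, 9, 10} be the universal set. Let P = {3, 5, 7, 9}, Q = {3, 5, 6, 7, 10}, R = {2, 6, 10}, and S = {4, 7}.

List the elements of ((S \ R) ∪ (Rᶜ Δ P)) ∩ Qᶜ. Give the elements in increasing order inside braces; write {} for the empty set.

{1, 4, 8}

S \ R = {4, 7}
Rᶜ = {1, 3, 4, 5, 7, 8, 9}
Rᶜ Δ P = {1, 4, 8}
(S \ R) ∪ (Rᶜ Δ P) = {1, 4, 7, 8}
Qᶜ = {1, 2, 4, 8, 9}
((S \ R) ∪ (Rᶜ Δ P)) ∩ Qᶜ = {1, 4, 8}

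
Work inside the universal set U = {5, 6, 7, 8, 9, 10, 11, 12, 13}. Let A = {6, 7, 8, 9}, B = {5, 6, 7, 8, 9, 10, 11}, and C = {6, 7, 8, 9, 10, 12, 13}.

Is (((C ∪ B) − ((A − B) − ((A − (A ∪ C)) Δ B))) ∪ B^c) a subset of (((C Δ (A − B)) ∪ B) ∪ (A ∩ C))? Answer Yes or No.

C ∪ B = {5, 6, 7, 8, 9, 10, 11, 12, 13}
A − B = {}
A ∪ C = {6, 7, 8, 9, 10, 12, 13}
A − (A ∪ C) = {}
(A − (A ∪ C)) Δ B = {5, 6, 7, 8, 9, 10, 11}
(A − B) − ((A − (A ∪ C)) Δ B) = {}
(C ∪ B) − ((A − B) − ((A − (A ∪ C)) Δ B)) = {5, 6, 7, 8, 9, 10, 11, 12, 13}
B^c = {12, 13}
((C ∪ B) − ((A − B) − ((A − (A ∪ C)) Δ B))) ∪ B^c = {5, 6, 7, 8, 9, 10, 11, 12, 13}
C Δ (A − B) = {6, 7, 8, 9, 10, 12, 13}
(C Δ (A − B)) ∪ B = {5, 6, 7, 8, 9, 10, 11, 12, 13}
A ∩ C = {6, 7, 8, 9}
((C Δ (A − B)) ∪ B) ∪ (A ∩ C) = {5, 6, 7, 8, 9, 10, 11, 12, 13}
Every element of {5, 6, 7, 8, 9, 10, 11, 12, 13} is in {5, 6, 7, 8, 9, 10, 11, 12, 13}, so ((C ∪ B) − ((A − B) − ((A − (A ∪ C)) Δ B))) ∪ B^c ⊆ ((C Δ (A − B)) ∪ B) ∪ (A ∩ C).

Yes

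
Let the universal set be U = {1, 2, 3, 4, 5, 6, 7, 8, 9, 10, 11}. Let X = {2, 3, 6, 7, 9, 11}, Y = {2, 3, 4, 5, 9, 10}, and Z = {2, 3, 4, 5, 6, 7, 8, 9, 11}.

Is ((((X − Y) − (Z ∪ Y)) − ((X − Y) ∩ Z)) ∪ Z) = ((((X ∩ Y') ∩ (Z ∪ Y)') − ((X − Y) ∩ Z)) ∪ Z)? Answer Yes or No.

Yes

X − Y = {6, 7, 11}
Z ∪ Y = {2, 3, 4, 5, 6, 7, 8, 9, 10, 11}
(X − Y) − (Z ∪ Y) = {}
(X − Y) ∩ Z = {6, 7, 11}
((X − Y) − (Z ∪ Y)) − ((X − Y) ∩ Z) = {}
(((X − Y) − (Z ∪ Y)) − ((X − Y) ∩ Z)) ∪ Z = {2, 3, 4, 5, 6, 7, 8, 9, 11}
Y' = {1, 6, 7, 8, 11}
X ∩ Y' = {6, 7, 11}
(Z ∪ Y)' = {1}
(X ∩ Y') ∩ (Z ∪ Y)' = {}
((X ∩ Y') ∩ (Z ∪ Y)') − ((X − Y) ∩ Z) = {}
(((X ∩ Y') ∩ (Z ∪ Y)') − ((X − Y) ∩ Z)) ∪ Z = {2, 3, 4, 5, 6, 7, 8, 9, 11}
Both equal {2, 3, 4, 5, 6, 7, 8, 9, 11}, so (((X − Y) − (Z ∪ Y)) − ((X − Y) ∩ Z)) ∪ Z = (((X ∩ Y') ∩ (Z ∪ Y)') − ((X − Y) ∩ Z)) ∪ Z.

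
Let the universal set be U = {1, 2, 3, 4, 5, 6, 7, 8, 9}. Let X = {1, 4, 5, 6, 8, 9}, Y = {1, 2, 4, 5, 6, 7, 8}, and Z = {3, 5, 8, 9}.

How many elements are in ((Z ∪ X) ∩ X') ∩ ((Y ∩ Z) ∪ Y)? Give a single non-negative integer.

Z ∪ X = {1, 3, 4, 5, 6, 8, 9}
X' = {2, 3, 7}
(Z ∪ X) ∩ X' = {3}
Y ∩ Z = {5, 8}
(Y ∩ Z) ∪ Y = {1, 2, 4, 5, 6, 7, 8}
((Z ∪ X) ∩ X') ∩ ((Y ∩ Z) ∪ Y) = {}
|((Z ∪ X) ∩ X') ∩ ((Y ∩ Z) ∪ Y)| = 0

0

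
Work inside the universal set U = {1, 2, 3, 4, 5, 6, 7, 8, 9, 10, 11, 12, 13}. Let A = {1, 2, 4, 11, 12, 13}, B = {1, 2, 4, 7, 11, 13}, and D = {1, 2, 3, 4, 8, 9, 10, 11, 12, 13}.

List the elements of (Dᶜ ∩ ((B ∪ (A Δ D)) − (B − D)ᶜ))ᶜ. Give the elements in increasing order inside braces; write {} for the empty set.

Dᶜ = {5, 6, 7}
A Δ D = {3, 8, 9, 10}
B ∪ (A Δ D) = {1, 2, 3, 4, 7, 8, 9, 10, 11, 13}
B − D = {7}
(B − D)ᶜ = {1, 2, 3, 4, 5, 6, 8, 9, 10, 11, 12, 13}
(B ∪ (A Δ D)) − (B − D)ᶜ = {7}
Dᶜ ∩ ((B ∪ (A Δ D)) − (B − D)ᶜ) = {7}
(Dᶜ ∩ ((B ∪ (A Δ D)) − (B − D)ᶜ))ᶜ = {1, 2, 3, 4, 5, 6, 8, 9, 10, 11, 12, 13}

{1, 2, 3, 4, 5, 6, 8, 9, 10, 11, 12, 13}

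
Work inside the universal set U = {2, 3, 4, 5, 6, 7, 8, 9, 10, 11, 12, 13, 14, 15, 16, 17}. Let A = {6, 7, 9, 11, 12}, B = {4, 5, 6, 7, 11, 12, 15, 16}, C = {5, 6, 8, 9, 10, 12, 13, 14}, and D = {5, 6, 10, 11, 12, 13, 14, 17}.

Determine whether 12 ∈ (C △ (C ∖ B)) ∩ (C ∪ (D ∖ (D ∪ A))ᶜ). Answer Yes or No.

Yes

12 ∈ C and 12 ∈ B, so 12 ∉ C ∖ B
12 ∈ C and 12 ∉ (C ∖ B), so 12 ∈ C △ (C ∖ B)
12 ∈ D and 12 ∈ A, so 12 ∈ D ∪ A
12 ∈ D and 12 ∈ (D ∪ A), so 12 ∉ D ∖ (D ∪ A)
12 ∈ (D ∖ (D ∪ A))ᶜ since 12 ∉ (D ∖ (D ∪ A))
12 ∈ C and 12 ∈ (D ∖ (D ∪ A))ᶜ, so 12 ∈ C ∪ (D ∖ (D ∪ A))ᶜ
12 ∈ (C △ (C ∖ B)) and 12 ∈ (C ∪ (D ∖ (D ∪ A))ᶜ), so 12 ∈ (C △ (C ∖ B)) ∩ (C ∪ (D ∖ (D ∪ A))ᶜ)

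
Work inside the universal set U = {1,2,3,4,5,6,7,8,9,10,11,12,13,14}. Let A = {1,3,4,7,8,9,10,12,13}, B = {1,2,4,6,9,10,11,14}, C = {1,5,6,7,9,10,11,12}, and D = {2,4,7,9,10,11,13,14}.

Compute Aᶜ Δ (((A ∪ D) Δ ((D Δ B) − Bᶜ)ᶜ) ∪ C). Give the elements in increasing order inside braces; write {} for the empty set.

{1,2,7,9,10,12,14}

Aᶜ = {2,5,6,11,14}
A ∪ D = {1,2,3,4,7,8,9,10,11,12,13,14}
D Δ B = {1,6,7,13}
Bᶜ = {3,5,7,8,12,13}
(D Δ B) − Bᶜ = {1,6}
((D Δ B) − Bᶜ)ᶜ = {2,3,4,5,7,8,9,10,11,12,13,14}
(A ∪ D) Δ ((D Δ B) − Bᶜ)ᶜ = {1,5}
((A ∪ D) Δ ((D Δ B) − Bᶜ)ᶜ) ∪ C = {1,5,6,7,9,10,11,12}
Aᶜ Δ (((A ∪ D) Δ ((D Δ B) − Bᶜ)ᶜ) ∪ C) = {1,2,7,9,10,12,14}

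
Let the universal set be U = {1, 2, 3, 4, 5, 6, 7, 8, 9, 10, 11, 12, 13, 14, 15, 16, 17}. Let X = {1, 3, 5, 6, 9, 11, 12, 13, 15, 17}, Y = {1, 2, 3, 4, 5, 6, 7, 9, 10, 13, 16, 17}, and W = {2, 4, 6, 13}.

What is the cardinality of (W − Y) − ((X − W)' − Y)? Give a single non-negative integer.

0

W − Y = {}
X − W = {1, 3, 5, 9, 11, 12, 15, 17}
(X − W)' = {2, 4, 6, 7, 8, 10, 13, 14, 16}
(X − W)' − Y = {8, 14}
(W − Y) − ((X − W)' − Y) = {}
|(W − Y) − ((X − W)' − Y)| = 0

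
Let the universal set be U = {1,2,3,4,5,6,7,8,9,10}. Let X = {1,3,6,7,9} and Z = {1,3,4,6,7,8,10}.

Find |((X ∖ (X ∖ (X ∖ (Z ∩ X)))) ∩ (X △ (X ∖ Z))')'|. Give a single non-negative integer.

Z ∩ X = {1,3,6,7}
X ∖ (Z ∩ X) = {9}
X ∖ (X ∖ (Z ∩ X)) = {1,3,6,7}
X ∖ (X ∖ (X ∖ (Z ∩ X))) = {9}
X ∖ Z = {9}
X △ (X ∖ Z) = {1,3,6,7}
(X △ (X ∖ Z))' = {2,4,5,8,9,10}
(X ∖ (X ∖ (X ∖ (Z ∩ X)))) ∩ (X △ (X ∖ Z))' = {9}
((X ∖ (X ∖ (X ∖ (Z ∩ X)))) ∩ (X △ (X ∖ Z))')' = {1,2,3,4,5,6,7,8,10}
|((X ∖ (X ∖ (X ∖ (Z ∩ X)))) ∩ (X △ (X ∖ Z))')'| = 9

9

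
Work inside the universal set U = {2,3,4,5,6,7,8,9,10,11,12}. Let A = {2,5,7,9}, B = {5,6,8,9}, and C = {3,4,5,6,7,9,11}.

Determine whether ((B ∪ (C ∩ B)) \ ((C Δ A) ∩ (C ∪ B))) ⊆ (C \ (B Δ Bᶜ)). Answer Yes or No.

C ∩ B = {5,6,9}
B ∪ (C ∩ B) = {5,6,8,9}
C Δ A = {2,3,4,6,11}
C ∪ B = {3,4,5,6,7,8,9,11}
(C Δ A) ∩ (C ∪ B) = {3,4,6,11}
(B ∪ (C ∩ B)) \ ((C Δ A) ∩ (C ∪ B)) = {5,8,9}
Bᶜ = {2,3,4,7,10,11,12}
B Δ Bᶜ = {2,3,4,5,6,7,8,9,10,11,12}
C \ (B Δ Bᶜ) = {}
5 ∈ (B ∪ (C ∩ B)) \ ((C Δ A) ∩ (C ∪ B)) but 5 ∉ C \ (B Δ Bᶜ), so the inclusion fails.

No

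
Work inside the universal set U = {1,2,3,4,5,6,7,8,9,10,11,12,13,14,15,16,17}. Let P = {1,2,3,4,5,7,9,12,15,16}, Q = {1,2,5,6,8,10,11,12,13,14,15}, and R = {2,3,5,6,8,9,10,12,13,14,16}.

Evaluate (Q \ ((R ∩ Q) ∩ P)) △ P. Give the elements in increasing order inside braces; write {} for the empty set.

R ∩ Q = {2,5,6,8,10,12,13,14}
(R ∩ Q) ∩ P = {2,5,12}
Q \ ((R ∩ Q) ∩ P) = {1,6,8,10,11,13,14,15}
(Q \ ((R ∩ Q) ∩ P)) △ P = {2,3,4,5,6,7,8,9,10,11,12,13,14,16}

{2,3,4,5,6,7,8,9,10,11,12,13,14,16}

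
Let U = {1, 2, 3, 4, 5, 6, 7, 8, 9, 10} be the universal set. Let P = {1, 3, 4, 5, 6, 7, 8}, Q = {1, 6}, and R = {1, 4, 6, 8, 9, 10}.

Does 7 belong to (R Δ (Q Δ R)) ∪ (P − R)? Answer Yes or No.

7 ∉ Q and 7 ∉ R, so 7 ∉ Q Δ R
7 ∉ R and 7 ∉ (Q Δ R), so 7 ∉ R Δ (Q Δ R)
7 ∈ P and 7 ∉ R, so 7 ∈ P − R
7 ∉ (R Δ (Q Δ R)) and 7 ∈ (P − R), so 7 ∈ (R Δ (Q Δ R)) ∪ (P − R)

Yes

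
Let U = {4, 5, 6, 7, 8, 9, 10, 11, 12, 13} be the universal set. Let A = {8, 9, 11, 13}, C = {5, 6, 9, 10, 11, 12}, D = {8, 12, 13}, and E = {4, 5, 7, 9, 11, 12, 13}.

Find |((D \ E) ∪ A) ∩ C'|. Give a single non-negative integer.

2

D \ E = {8}
(D \ E) ∪ A = {8, 9, 11, 13}
C' = {4, 7, 8, 13}
((D \ E) ∪ A) ∩ C' = {8, 13}
|((D \ E) ∪ A) ∩ C'| = 2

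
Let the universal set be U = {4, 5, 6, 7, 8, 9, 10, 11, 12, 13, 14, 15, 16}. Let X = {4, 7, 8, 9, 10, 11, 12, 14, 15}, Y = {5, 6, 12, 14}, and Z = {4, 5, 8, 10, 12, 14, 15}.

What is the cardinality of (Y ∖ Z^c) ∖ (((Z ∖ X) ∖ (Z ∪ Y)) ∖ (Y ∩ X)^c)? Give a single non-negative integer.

Z^c = {6, 7, 9, 11, 13, 16}
Y ∖ Z^c = {5, 12, 14}
Z ∖ X = {5}
Z ∪ Y = {4, 5, 6, 8, 10, 12, 14, 15}
(Z ∖ X) ∖ (Z ∪ Y) = {}
Y ∩ X = {12, 14}
(Y ∩ X)^c = {4, 5, 6, 7, 8, 9, 10, 11, 13, 15, 16}
((Z ∖ X) ∖ (Z ∪ Y)) ∖ (Y ∩ X)^c = {}
(Y ∖ Z^c) ∖ (((Z ∖ X) ∖ (Z ∪ Y)) ∖ (Y ∩ X)^c) = {5, 12, 14}
|(Y ∖ Z^c) ∖ (((Z ∖ X) ∖ (Z ∪ Y)) ∖ (Y ∩ X)^c)| = 3

3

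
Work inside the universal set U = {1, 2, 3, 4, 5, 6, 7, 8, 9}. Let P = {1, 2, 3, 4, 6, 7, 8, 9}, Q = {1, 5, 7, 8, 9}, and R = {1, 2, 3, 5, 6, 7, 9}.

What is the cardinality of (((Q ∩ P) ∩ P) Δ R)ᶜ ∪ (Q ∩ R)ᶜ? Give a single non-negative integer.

8

Q ∩ P = {1, 7, 8, 9}
(Q ∩ P) ∩ P = {1, 7, 8, 9}
((Q ∩ P) ∩ P) Δ R = {2, 3, 5, 6, 8}
(((Q ∩ P) ∩ P) Δ R)ᶜ = {1, 4, 7, 9}
Q ∩ R = {1, 5, 7, 9}
(Q ∩ R)ᶜ = {2, 3, 4, 6, 8}
(((Q ∩ P) ∩ P) Δ R)ᶜ ∪ (Q ∩ R)ᶜ = {1, 2, 3, 4, 6, 7, 8, 9}
|(((Q ∩ P) ∩ P) Δ R)ᶜ ∪ (Q ∩ R)ᶜ| = 8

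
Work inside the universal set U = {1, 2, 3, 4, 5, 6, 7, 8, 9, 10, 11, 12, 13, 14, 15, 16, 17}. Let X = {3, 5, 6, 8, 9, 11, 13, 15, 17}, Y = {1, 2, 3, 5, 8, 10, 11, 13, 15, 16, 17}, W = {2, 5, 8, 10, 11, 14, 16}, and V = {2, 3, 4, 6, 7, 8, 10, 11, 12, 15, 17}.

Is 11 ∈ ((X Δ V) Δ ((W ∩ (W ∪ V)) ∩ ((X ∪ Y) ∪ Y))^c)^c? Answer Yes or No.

11 ∈ X and 11 ∈ V, so 11 ∉ X Δ V
11 ∈ W and 11 ∈ V, so 11 ∈ W ∪ V
11 ∈ W and 11 ∈ (W ∪ V), so 11 ∈ W ∩ (W ∪ V)
11 ∈ X and 11 ∈ Y, so 11 ∈ X ∪ Y
11 ∈ (X ∪ Y) and 11 ∈ Y, so 11 ∈ (X ∪ Y) ∪ Y
11 ∈ (W ∩ (W ∪ V)) and 11 ∈ ((X ∪ Y) ∪ Y), so 11 ∈ (W ∩ (W ∪ V)) ∩ ((X ∪ Y) ∪ Y)
11 ∉ ((W ∩ (W ∪ V)) ∩ ((X ∪ Y) ∪ Y))^c since 11 ∈ ((W ∩ (W ∪ V)) ∩ ((X ∪ Y) ∪ Y))
11 ∉ (X Δ V) and 11 ∉ ((W ∩ (W ∪ V)) ∩ ((X ∪ Y) ∪ Y))^c, so 11 ∉ (X Δ V) Δ ((W ∩ (W ∪ V)) ∩ ((X ∪ Y) ∪ Y))^c
11 ∈ ((X Δ V) Δ ((W ∩ (W ∪ V)) ∩ ((X ∪ Y) ∪ Y))^c)^c since 11 ∉ ((X Δ V) Δ ((W ∩ (W ∪ V)) ∩ ((X ∪ Y) ∪ Y))^c)

Yes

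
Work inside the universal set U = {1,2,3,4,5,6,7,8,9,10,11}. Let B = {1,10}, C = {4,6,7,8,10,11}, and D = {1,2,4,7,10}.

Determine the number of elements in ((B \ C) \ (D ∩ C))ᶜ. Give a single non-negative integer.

B \ C = {1}
D ∩ C = {4,7,10}
(B \ C) \ (D ∩ C) = {1}
((B \ C) \ (D ∩ C))ᶜ = {2,3,4,5,6,7,8,9,10,11}
|((B \ C) \ (D ∩ C))ᶜ| = 10

10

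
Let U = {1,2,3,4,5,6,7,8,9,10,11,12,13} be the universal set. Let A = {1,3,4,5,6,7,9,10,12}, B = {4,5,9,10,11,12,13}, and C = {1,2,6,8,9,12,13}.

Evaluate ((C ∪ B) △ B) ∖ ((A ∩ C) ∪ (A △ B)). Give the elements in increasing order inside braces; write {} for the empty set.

{2,8}

C ∪ B = {1,2,4,5,6,8,9,10,11,12,13}
(C ∪ B) △ B = {1,2,6,8}
A ∩ C = {1,6,9,12}
A △ B = {1,3,6,7,11,13}
(A ∩ C) ∪ (A △ B) = {1,3,6,7,9,11,12,13}
((C ∪ B) △ B) ∖ ((A ∩ C) ∪ (A △ B)) = {2,8}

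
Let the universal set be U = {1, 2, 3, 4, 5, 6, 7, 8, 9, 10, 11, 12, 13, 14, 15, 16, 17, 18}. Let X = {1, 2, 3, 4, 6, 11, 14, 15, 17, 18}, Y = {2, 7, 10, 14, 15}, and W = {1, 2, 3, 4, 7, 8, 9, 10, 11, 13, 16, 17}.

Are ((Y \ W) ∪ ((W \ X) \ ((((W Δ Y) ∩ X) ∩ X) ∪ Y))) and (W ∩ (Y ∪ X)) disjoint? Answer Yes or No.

Y \ W = {14, 15}
W \ X = {7, 8, 9, 10, 13, 16}
W Δ Y = {1, 3, 4, 8, 9, 11, 13, 14, 15, 16, 17}
(W Δ Y) ∩ X = {1, 3, 4, 11, 14, 15, 17}
((W Δ Y) ∩ X) ∩ X = {1, 3, 4, 11, 14, 15, 17}
(((W Δ Y) ∩ X) ∩ X) ∪ Y = {1, 2, 3, 4, 7, 10, 11, 14, 15, 17}
(W \ X) \ ((((W Δ Y) ∩ X) ∩ X) ∪ Y) = {8, 9, 13, 16}
(Y \ W) ∪ ((W \ X) \ ((((W Δ Y) ∩ X) ∩ X) ∪ Y)) = {8, 9, 13, 14, 15, 16}
Y ∪ X = {1, 2, 3, 4, 6, 7, 10, 11, 14, 15, 17, 18}
W ∩ (Y ∪ X) = {1, 2, 3, 4, 7, 10, 11, 17}
{8, 9, 13, 14, 15, 16} and {1, 2, 3, 4, 7, 10, 11, 17} share no elements.

Yes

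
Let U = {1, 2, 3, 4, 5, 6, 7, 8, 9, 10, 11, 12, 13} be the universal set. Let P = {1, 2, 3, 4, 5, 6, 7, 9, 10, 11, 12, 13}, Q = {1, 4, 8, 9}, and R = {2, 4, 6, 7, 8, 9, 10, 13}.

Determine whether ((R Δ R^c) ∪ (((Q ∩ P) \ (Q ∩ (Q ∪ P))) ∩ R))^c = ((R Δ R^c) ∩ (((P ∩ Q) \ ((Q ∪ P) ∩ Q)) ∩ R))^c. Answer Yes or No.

No

R^c = {1, 3, 5, 11, 12}
R Δ R^c = {1, 2, 3, 4, 5, 6, 7, 8, 9, 10, 11, 12, 13}
Q ∩ P = {1, 4, 9}
Q ∪ P = {1, 2, 3, 4, 5, 6, 7, 8, 9, 10, 11, 12, 13}
Q ∩ (Q ∪ P) = {1, 4, 8, 9}
(Q ∩ P) \ (Q ∩ (Q ∪ P)) = {}
((Q ∩ P) \ (Q ∩ (Q ∪ P))) ∩ R = {}
(R Δ R^c) ∪ (((Q ∩ P) \ (Q ∩ (Q ∪ P))) ∩ R) = {1, 2, 3, 4, 5, 6, 7, 8, 9, 10, 11, 12, 13}
((R Δ R^c) ∪ (((Q ∩ P) \ (Q ∩ (Q ∪ P))) ∩ R))^c = {}
P ∩ Q = {1, 4, 9}
(Q ∪ P) ∩ Q = {1, 4, 8, 9}
(P ∩ Q) \ ((Q ∪ P) ∩ Q) = {}
((P ∩ Q) \ ((Q ∪ P) ∩ Q)) ∩ R = {}
(R Δ R^c) ∩ (((P ∩ Q) \ ((Q ∪ P) ∩ Q)) ∩ R) = {}
((R Δ R^c) ∩ (((P ∩ Q) \ ((Q ∪ P) ∩ Q)) ∩ R))^c = {1, 2, 3, 4, 5, 6, 7, 8, 9, 10, 11, 12, 13}
1 ∈ ((R Δ R^c) ∩ (((P ∩ Q) \ ((Q ∪ P) ∩ Q)) ∩ R))^c but 1 ∉ ((R Δ R^c) ∪ (((Q ∩ P) \ (Q ∩ (Q ∪ P))) ∩ R))^c, so they differ.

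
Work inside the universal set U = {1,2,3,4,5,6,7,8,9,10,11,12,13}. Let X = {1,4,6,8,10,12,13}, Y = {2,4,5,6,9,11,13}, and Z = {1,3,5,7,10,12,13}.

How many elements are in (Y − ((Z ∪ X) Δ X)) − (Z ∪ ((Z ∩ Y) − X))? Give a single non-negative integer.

Z ∪ X = {1,3,4,5,6,7,8,10,12,13}
(Z ∪ X) Δ X = {3,5,7}
Y − ((Z ∪ X) Δ X) = {2,4,6,9,11,13}
Z ∩ Y = {5,13}
(Z ∩ Y) − X = {5}
Z ∪ ((Z ∩ Y) − X) = {1,3,5,7,10,12,13}
(Y − ((Z ∪ X) Δ X)) − (Z ∪ ((Z ∩ Y) − X)) = {2,4,6,9,11}
|(Y − ((Z ∪ X) Δ X)) − (Z ∪ ((Z ∩ Y) − X))| = 5

5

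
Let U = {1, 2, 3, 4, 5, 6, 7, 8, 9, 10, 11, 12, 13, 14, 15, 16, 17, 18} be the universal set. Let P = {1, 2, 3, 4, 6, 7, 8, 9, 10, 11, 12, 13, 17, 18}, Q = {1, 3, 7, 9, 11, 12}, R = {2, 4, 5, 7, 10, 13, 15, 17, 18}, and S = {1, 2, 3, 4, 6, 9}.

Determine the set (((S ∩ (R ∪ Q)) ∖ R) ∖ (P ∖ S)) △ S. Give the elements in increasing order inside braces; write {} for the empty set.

R ∪ Q = {1, 2, 3, 4, 5, 7, 9, 10, 11, 12, 13, 15, 17, 18}
S ∩ (R ∪ Q) = {1, 2, 3, 4, 9}
(S ∩ (R ∪ Q)) ∖ R = {1, 3, 9}
P ∖ S = {7, 8, 10, 11, 12, 13, 17, 18}
((S ∩ (R ∪ Q)) ∖ R) ∖ (P ∖ S) = {1, 3, 9}
(((S ∩ (R ∪ Q)) ∖ R) ∖ (P ∖ S)) △ S = {2, 4, 6}

{2, 4, 6}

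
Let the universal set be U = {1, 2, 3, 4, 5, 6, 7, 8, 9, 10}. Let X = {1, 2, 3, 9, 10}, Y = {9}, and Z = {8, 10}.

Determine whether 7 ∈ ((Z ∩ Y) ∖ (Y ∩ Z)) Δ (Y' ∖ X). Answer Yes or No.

7 ∉ Z and 7 ∉ Y, so 7 ∉ Z ∩ Y
7 ∉ Y and 7 ∉ Z, so 7 ∉ Y ∩ Z
7 ∉ (Z ∩ Y) and 7 ∉ (Y ∩ Z), so 7 ∉ (Z ∩ Y) ∖ (Y ∩ Z)
7 ∉ Y, so 7 ∈ Y'
7 ∈ Y' and 7 ∉ X, so 7 ∈ Y' ∖ X
7 ∉ ((Z ∩ Y) ∖ (Y ∩ Z)) and 7 ∈ (Y' ∖ X), so 7 ∈ ((Z ∩ Y) ∖ (Y ∩ Z)) Δ (Y' ∖ X)

Yes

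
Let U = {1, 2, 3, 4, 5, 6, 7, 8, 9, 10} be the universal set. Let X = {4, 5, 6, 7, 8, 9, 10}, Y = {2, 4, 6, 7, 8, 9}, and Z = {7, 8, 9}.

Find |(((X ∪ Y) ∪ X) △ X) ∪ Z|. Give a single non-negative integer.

4

X ∪ Y = {2, 4, 5, 6, 7, 8, 9, 10}
(X ∪ Y) ∪ X = {2, 4, 5, 6, 7, 8, 9, 10}
((X ∪ Y) ∪ X) △ X = {2}
(((X ∪ Y) ∪ X) △ X) ∪ Z = {2, 7, 8, 9}
|(((X ∪ Y) ∪ X) △ X) ∪ Z| = 4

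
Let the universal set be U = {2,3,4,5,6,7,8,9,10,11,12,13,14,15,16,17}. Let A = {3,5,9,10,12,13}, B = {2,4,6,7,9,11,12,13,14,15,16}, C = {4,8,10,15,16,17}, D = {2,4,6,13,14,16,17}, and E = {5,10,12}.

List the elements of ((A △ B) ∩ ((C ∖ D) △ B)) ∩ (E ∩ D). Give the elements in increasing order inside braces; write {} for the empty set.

{}

A △ B = {2,3,4,5,6,7,10,11,14,15,16}
C ∖ D = {8,10,15}
(C ∖ D) △ B = {2,4,6,7,8,9,10,11,12,13,14,16}
(A △ B) ∩ ((C ∖ D) △ B) = {2,4,6,7,10,11,14,16}
E ∩ D = {}
((A △ B) ∩ ((C ∖ D) △ B)) ∩ (E ∩ D) = {}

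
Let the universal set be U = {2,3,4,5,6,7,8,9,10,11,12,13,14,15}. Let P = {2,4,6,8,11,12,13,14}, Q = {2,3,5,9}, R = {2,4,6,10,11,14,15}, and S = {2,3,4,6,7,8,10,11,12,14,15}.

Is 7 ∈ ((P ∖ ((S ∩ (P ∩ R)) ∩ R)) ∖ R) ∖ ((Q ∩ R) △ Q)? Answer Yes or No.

7 ∉ P and 7 ∉ R, so 7 ∉ P ∩ R
7 ∈ S and 7 ∉ (P ∩ R), so 7 ∉ S ∩ (P ∩ R)
7 ∉ (S ∩ (P ∩ R)) and 7 ∉ R, so 7 ∉ (S ∩ (P ∩ R)) ∩ R
7 ∉ P and 7 ∉ ((S ∩ (P ∩ R)) ∩ R), so 7 ∉ P ∖ ((S ∩ (P ∩ R)) ∩ R)
7 ∉ (P ∖ ((S ∩ (P ∩ R)) ∩ R)) and 7 ∉ R, so 7 ∉ (P ∖ ((S ∩ (P ∩ R)) ∩ R)) ∖ R
7 ∉ Q and 7 ∉ R, so 7 ∉ Q ∩ R
7 ∉ (Q ∩ R) and 7 ∉ Q, so 7 ∉ (Q ∩ R) △ Q
7 ∉ ((P ∖ ((S ∩ (P ∩ R)) ∩ R)) ∖ R) and 7 ∉ ((Q ∩ R) △ Q), so 7 ∉ ((P ∖ ((S ∩ (P ∩ R)) ∩ R)) ∖ R) ∖ ((Q ∩ R) △ Q)

No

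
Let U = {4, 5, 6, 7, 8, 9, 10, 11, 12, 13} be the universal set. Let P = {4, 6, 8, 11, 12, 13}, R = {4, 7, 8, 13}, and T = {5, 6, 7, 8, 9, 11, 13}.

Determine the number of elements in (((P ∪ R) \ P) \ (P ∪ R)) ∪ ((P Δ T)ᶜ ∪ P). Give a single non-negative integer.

7

P ∪ R = {4, 6, 7, 8, 11, 12, 13}
(P ∪ R) \ P = {7}
((P ∪ R) \ P) \ (P ∪ R) = {}
P Δ T = {4, 5, 7, 9, 12}
(P Δ T)ᶜ = {6, 8, 10, 11, 13}
(P Δ T)ᶜ ∪ P = {4, 6, 8, 10, 11, 12, 13}
(((P ∪ R) \ P) \ (P ∪ R)) ∪ ((P Δ T)ᶜ ∪ P) = {4, 6, 8, 10, 11, 12, 13}
|(((P ∪ R) \ P) \ (P ∪ R)) ∪ ((P Δ T)ᶜ ∪ P)| = 7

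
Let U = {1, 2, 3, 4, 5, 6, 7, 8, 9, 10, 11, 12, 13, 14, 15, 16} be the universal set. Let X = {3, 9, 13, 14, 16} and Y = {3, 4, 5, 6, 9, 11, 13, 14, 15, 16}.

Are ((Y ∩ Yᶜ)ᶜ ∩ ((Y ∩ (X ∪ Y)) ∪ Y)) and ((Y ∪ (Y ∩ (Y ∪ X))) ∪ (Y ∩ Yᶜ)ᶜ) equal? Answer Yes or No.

Yᶜ = {1, 2, 7, 8, 10, 12}
Y ∩ Yᶜ = {}
(Y ∩ Yᶜ)ᶜ = {1, 2, 3, 4, 5, 6, 7, 8, 9, 10, 11, 12, 13, 14, 15, 16}
X ∪ Y = {3, 4, 5, 6, 9, 11, 13, 14, 15, 16}
Y ∩ (X ∪ Y) = {3, 4, 5, 6, 9, 11, 13, 14, 15, 16}
(Y ∩ (X ∪ Y)) ∪ Y = {3, 4, 5, 6, 9, 11, 13, 14, 15, 16}
(Y ∩ Yᶜ)ᶜ ∩ ((Y ∩ (X ∪ Y)) ∪ Y) = {3, 4, 5, 6, 9, 11, 13, 14, 15, 16}
Y ∪ X = {3, 4, 5, 6, 9, 11, 13, 14, 15, 16}
Y ∩ (Y ∪ X) = {3, 4, 5, 6, 9, 11, 13, 14, 15, 16}
Y ∪ (Y ∩ (Y ∪ X)) = {3, 4, 5, 6, 9, 11, 13, 14, 15, 16}
(Y ∪ (Y ∩ (Y ∪ X))) ∪ (Y ∩ Yᶜ)ᶜ = {1, 2, 3, 4, 5, 6, 7, 8, 9, 10, 11, 12, 13, 14, 15, 16}
1 ∈ (Y ∪ (Y ∩ (Y ∪ X))) ∪ (Y ∩ Yᶜ)ᶜ but 1 ∉ (Y ∩ Yᶜ)ᶜ ∩ ((Y ∩ (X ∪ Y)) ∪ Y), so they differ.

No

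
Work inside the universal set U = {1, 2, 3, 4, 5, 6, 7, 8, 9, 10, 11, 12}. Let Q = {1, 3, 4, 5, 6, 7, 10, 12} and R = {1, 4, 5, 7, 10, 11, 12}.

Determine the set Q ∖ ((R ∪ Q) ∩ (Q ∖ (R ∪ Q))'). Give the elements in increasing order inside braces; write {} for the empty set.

R ∪ Q = {1, 3, 4, 5, 6, 7, 10, 11, 12}
Q ∖ (R ∪ Q) = {}
(Q ∖ (R ∪ Q))' = {1, 2, 3, 4, 5, 6, 7, 8, 9, 10, 11, 12}
(R ∪ Q) ∩ (Q ∖ (R ∪ Q))' = {1, 3, 4, 5, 6, 7, 10, 11, 12}
Q ∖ ((R ∪ Q) ∩ (Q ∖ (R ∪ Q))') = {}

{}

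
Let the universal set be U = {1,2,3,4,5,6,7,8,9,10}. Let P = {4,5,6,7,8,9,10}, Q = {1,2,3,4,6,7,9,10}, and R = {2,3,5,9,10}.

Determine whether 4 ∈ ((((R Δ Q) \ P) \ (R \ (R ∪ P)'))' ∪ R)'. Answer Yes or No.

No

4 ∉ R and 4 ∈ Q, so 4 ∈ R Δ Q
4 ∈ (R Δ Q) and 4 ∈ P, so 4 ∉ (R Δ Q) \ P
4 ∉ R and 4 ∈ P, so 4 ∈ R ∪ P
4 ∉ (R ∪ P)' since 4 ∈ (R ∪ P)
4 ∉ R and 4 ∉ (R ∪ P)', so 4 ∉ R \ (R ∪ P)'
4 ∉ ((R Δ Q) \ P) and 4 ∉ (R \ (R ∪ P)'), so 4 ∉ ((R Δ Q) \ P) \ (R \ (R ∪ P)')
4 ∈ (((R Δ Q) \ P) \ (R \ (R ∪ P)'))' since 4 ∉ (((R Δ Q) \ P) \ (R \ (R ∪ P)'))
4 ∈ (((R Δ Q) \ P) \ (R \ (R ∪ P)'))' and 4 ∉ R, so 4 ∈ (((R Δ Q) \ P) \ (R \ (R ∪ P)'))' ∪ R
4 ∉ ((((R Δ Q) \ P) \ (R \ (R ∪ P)'))' ∪ R)' since 4 ∈ ((((R Δ Q) \ P) \ (R \ (R ∪ P)'))' ∪ R)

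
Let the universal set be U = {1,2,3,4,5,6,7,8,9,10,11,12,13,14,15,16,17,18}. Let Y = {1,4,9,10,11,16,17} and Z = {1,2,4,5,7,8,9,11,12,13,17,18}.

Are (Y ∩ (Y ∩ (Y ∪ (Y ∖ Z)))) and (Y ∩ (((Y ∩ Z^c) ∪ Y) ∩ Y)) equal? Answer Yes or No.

Y ∖ Z = {10,16}
Y ∪ (Y ∖ Z) = {1,4,9,10,11,16,17}
Y ∩ (Y ∪ (Y ∖ Z)) = {1,4,9,10,11,16,17}
Y ∩ (Y ∩ (Y ∪ (Y ∖ Z))) = {1,4,9,10,11,16,17}
Z^c = {3,6,10,14,15,16}
Y ∩ Z^c = {10,16}
(Y ∩ Z^c) ∪ Y = {1,4,9,10,11,16,17}
((Y ∩ Z^c) ∪ Y) ∩ Y = {1,4,9,10,11,16,17}
Y ∩ (((Y ∩ Z^c) ∪ Y) ∩ Y) = {1,4,9,10,11,16,17}
Both equal {1,4,9,10,11,16,17}, so Y ∩ (Y ∩ (Y ∪ (Y ∖ Z))) = Y ∩ (((Y ∩ Z^c) ∪ Y) ∩ Y).

Yes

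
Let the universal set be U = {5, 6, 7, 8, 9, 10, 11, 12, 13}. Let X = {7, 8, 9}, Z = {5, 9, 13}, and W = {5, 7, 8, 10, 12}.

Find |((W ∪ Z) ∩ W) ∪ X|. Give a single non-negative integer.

W ∪ Z = {5, 7, 8, 9, 10, 12, 13}
(W ∪ Z) ∩ W = {5, 7, 8, 10, 12}
((W ∪ Z) ∩ W) ∪ X = {5, 7, 8, 9, 10, 12}
|((W ∪ Z) ∩ W) ∪ X| = 6

6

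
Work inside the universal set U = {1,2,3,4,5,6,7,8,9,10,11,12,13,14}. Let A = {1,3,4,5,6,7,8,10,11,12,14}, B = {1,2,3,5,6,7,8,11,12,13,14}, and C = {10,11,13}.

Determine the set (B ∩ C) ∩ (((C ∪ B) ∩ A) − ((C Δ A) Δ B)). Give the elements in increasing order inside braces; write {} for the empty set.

{}

B ∩ C = {11,13}
C ∪ B = {1,2,3,5,6,7,8,10,11,12,13,14}
(C ∪ B) ∩ A = {1,3,5,6,7,8,10,11,12,14}
C Δ A = {1,3,4,5,6,7,8,12,13,14}
(C Δ A) Δ B = {2,4,11}
((C ∪ B) ∩ A) − ((C Δ A) Δ B) = {1,3,5,6,7,8,10,12,14}
(B ∩ C) ∩ (((C ∪ B) ∩ A) − ((C Δ A) Δ B)) = {}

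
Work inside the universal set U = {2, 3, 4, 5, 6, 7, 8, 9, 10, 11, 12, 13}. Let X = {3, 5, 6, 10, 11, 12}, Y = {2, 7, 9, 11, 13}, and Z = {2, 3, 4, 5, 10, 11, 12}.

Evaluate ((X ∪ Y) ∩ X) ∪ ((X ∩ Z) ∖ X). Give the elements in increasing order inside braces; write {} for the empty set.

{3, 5, 6, 10, 11, 12}

X ∪ Y = {2, 3, 5, 6, 7, 9, 10, 11, 12, 13}
(X ∪ Y) ∩ X = {3, 5, 6, 10, 11, 12}
X ∩ Z = {3, 5, 10, 11, 12}
(X ∩ Z) ∖ X = {}
((X ∪ Y) ∩ X) ∪ ((X ∩ Z) ∖ X) = {3, 5, 6, 10, 11, 12}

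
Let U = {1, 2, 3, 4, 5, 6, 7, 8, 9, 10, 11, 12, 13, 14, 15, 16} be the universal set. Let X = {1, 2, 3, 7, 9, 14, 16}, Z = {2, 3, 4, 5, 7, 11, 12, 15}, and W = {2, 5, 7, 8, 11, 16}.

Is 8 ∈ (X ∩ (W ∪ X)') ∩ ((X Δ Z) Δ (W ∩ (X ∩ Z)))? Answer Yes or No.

8 ∈ W and 8 ∉ X, so 8 ∈ W ∪ X
8 ∉ (W ∪ X)' since 8 ∈ (W ∪ X)
8 ∉ X and 8 ∉ (W ∪ X)', so 8 ∉ X ∩ (W ∪ X)'
8 ∉ X and 8 ∉ Z, so 8 ∉ X Δ Z
8 ∉ X and 8 ∉ Z, so 8 ∉ X ∩ Z
8 ∈ W and 8 ∉ (X ∩ Z), so 8 ∉ W ∩ (X ∩ Z)
8 ∉ (X Δ Z) and 8 ∉ (W ∩ (X ∩ Z)), so 8 ∉ (X Δ Z) Δ (W ∩ (X ∩ Z))
8 ∉ (X ∩ (W ∪ X)') and 8 ∉ ((X Δ Z) Δ (W ∩ (X ∩ Z))), so 8 ∉ (X ∩ (W ∪ X)') ∩ ((X Δ Z) Δ (W ∩ (X ∩ Z)))

No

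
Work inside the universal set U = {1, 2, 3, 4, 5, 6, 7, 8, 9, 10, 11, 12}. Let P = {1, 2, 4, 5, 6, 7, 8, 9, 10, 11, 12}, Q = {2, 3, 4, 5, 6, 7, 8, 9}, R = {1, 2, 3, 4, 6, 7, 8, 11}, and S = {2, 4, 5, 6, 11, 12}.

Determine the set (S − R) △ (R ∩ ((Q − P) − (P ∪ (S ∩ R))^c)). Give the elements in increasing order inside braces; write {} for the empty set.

S − R = {5, 12}
Q − P = {3}
S ∩ R = {2, 4, 6, 11}
P ∪ (S ∩ R) = {1, 2, 4, 5, 6, 7, 8, 9, 10, 11, 12}
(P ∪ (S ∩ R))^c = {3}
(Q − P) − (P ∪ (S ∩ R))^c = {}
R ∩ ((Q − P) − (P ∪ (S ∩ R))^c) = {}
(S − R) △ (R ∩ ((Q − P) − (P ∪ (S ∩ R))^c)) = {5, 12}

{5, 12}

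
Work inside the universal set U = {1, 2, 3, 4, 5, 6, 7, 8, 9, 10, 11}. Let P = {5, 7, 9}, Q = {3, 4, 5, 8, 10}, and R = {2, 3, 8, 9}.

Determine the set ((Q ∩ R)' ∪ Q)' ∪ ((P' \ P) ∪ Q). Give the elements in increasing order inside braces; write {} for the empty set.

{1, 2, 3, 4, 5, 6, 8, 10, 11}

Q ∩ R = {3, 8}
(Q ∩ R)' = {1, 2, 4, 5, 6, 7, 9, 10, 11}
(Q ∩ R)' ∪ Q = {1, 2, 3, 4, 5, 6, 7, 8, 9, 10, 11}
((Q ∩ R)' ∪ Q)' = {}
P' = {1, 2, 3, 4, 6, 8, 10, 11}
P' \ P = {1, 2, 3, 4, 6, 8, 10, 11}
(P' \ P) ∪ Q = {1, 2, 3, 4, 5, 6, 8, 10, 11}
((Q ∩ R)' ∪ Q)' ∪ ((P' \ P) ∪ Q) = {1, 2, 3, 4, 5, 6, 8, 10, 11}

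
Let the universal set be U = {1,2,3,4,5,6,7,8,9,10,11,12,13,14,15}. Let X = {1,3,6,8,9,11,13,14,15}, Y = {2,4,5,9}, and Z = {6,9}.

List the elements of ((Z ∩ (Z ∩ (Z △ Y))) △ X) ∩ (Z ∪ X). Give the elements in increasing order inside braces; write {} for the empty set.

{1,3,8,9,11,13,14,15}

Z △ Y = {2,4,5,6}
Z ∩ (Z △ Y) = {6}
Z ∩ (Z ∩ (Z △ Y)) = {6}
(Z ∩ (Z ∩ (Z △ Y))) △ X = {1,3,8,9,11,13,14,15}
Z ∪ X = {1,3,6,8,9,11,13,14,15}
((Z ∩ (Z ∩ (Z △ Y))) △ X) ∩ (Z ∪ X) = {1,3,8,9,11,13,14,15}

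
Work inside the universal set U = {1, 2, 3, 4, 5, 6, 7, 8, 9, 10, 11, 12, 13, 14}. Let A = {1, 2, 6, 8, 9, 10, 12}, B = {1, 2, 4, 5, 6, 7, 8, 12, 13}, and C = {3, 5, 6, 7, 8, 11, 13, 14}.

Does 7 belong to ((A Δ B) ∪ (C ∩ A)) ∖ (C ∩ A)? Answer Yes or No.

Yes

7 ∉ A and 7 ∈ B, so 7 ∈ A Δ B
7 ∈ C and 7 ∉ A, so 7 ∉ C ∩ A
7 ∈ (A Δ B) and 7 ∉ (C ∩ A), so 7 ∈ (A Δ B) ∪ (C ∩ A)
7 ∈ C and 7 ∉ A, so 7 ∉ C ∩ A
7 ∈ ((A Δ B) ∪ (C ∩ A)) and 7 ∉ (C ∩ A), so 7 ∈ ((A Δ B) ∪ (C ∩ A)) ∖ (C ∩ A)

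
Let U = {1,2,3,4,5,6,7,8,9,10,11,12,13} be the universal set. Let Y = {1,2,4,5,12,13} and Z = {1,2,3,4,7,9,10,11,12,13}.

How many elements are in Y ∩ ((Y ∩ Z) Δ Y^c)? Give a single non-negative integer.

Y ∩ Z = {1,2,4,12,13}
Y^c = {3,6,7,8,9,10,11}
(Y ∩ Z) Δ Y^c = {1,2,3,4,6,7,8,9,10,11,12,13}
Y ∩ ((Y ∩ Z) Δ Y^c) = {1,2,4,12,13}
|Y ∩ ((Y ∩ Z) Δ Y^c)| = 5

5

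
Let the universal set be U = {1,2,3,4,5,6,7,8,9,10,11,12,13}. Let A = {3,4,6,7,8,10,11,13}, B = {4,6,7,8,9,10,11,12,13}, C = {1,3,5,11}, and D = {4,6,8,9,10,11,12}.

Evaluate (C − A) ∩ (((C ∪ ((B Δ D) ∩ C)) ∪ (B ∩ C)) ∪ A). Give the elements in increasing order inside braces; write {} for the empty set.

C − A = {1,5}
B Δ D = {7,13}
(B Δ D) ∩ C = {}
C ∪ ((B Δ D) ∩ C) = {1,3,5,11}
B ∩ C = {11}
(C ∪ ((B Δ D) ∩ C)) ∪ (B ∩ C) = {1,3,5,11}
((C ∪ ((B Δ D) ∩ C)) ∪ (B ∩ C)) ∪ A = {1,3,4,5,6,7,8,10,11,13}
(C − A) ∩ (((C ∪ ((B Δ D) ∩ C)) ∪ (B ∩ C)) ∪ A) = {1,5}

{1,5}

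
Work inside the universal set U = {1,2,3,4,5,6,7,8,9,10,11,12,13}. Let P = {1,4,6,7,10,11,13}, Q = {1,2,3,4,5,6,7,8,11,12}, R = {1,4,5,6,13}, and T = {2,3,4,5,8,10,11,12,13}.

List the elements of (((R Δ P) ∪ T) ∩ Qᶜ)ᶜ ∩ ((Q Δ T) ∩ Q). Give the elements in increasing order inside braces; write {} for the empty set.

R Δ P = {5,7,10,11}
(R Δ P) ∪ T = {2,3,4,5,7,8,10,11,12,13}
Qᶜ = {9,10,13}
((R Δ P) ∪ T) ∩ Qᶜ = {10,13}
(((R Δ P) ∪ T) ∩ Qᶜ)ᶜ = {1,2,3,4,5,6,7,8,9,11,12}
Q Δ T = {1,6,7,10,13}
(Q Δ T) ∩ Q = {1,6,7}
(((R Δ P) ∪ T) ∩ Qᶜ)ᶜ ∩ ((Q Δ T) ∩ Q) = {1,6,7}

{1,6,7}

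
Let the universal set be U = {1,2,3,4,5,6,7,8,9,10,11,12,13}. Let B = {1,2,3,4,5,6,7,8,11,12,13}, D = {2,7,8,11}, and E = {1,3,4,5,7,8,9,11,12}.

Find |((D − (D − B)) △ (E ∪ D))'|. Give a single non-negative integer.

D − B = {}
D − (D − B) = {2,7,8,11}
E ∪ D = {1,2,3,4,5,7,8,9,11,12}
(D − (D − B)) △ (E ∪ D) = {1,3,4,5,9,12}
((D − (D − B)) △ (E ∪ D))' = {2,6,7,8,10,11,13}
|((D − (D − B)) △ (E ∪ D))'| = 7

7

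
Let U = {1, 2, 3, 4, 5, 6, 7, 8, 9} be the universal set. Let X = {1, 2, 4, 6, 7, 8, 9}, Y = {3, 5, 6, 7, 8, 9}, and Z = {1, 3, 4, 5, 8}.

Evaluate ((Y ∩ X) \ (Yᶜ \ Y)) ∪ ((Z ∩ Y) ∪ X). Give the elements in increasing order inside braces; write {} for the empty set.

{1, 2, 3, 4, 5, 6, 7, 8, 9}

Y ∩ X = {6, 7, 8, 9}
Yᶜ = {1, 2, 4}
Yᶜ \ Y = {1, 2, 4}
(Y ∩ X) \ (Yᶜ \ Y) = {6, 7, 8, 9}
Z ∩ Y = {3, 5, 8}
(Z ∩ Y) ∪ X = {1, 2, 3, 4, 5, 6, 7, 8, 9}
((Y ∩ X) \ (Yᶜ \ Y)) ∪ ((Z ∩ Y) ∪ X) = {1, 2, 3, 4, 5, 6, 7, 8, 9}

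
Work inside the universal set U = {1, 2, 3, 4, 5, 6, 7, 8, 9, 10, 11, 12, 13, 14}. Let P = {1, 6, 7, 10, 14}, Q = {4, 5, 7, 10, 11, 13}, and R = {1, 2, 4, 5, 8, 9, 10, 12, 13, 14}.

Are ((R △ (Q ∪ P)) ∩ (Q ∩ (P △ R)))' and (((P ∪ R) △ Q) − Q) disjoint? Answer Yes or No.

Q ∪ P = {1, 4, 5, 6, 7, 10, 11, 13, 14}
R △ (Q ∪ P) = {2, 6, 7, 8, 9, 11, 12}
P △ R = {2, 4, 5, 6, 7, 8, 9, 12, 13}
Q ∩ (P △ R) = {4, 5, 7, 13}
(R △ (Q ∪ P)) ∩ (Q ∩ (P △ R)) = {7}
((R △ (Q ∪ P)) ∩ (Q ∩ (P △ R)))' = {1, 2, 3, 4, 5, 6, 8, 9, 10, 11, 12, 13, 14}
P ∪ R = {1, 2, 4, 5, 6, 7, 8, 9, 10, 12, 13, 14}
(P ∪ R) △ Q = {1, 2, 6, 8, 9, 11, 12, 14}
((P ∪ R) △ Q) − Q = {1, 2, 6, 8, 9, 12, 14}
1 lies in both, so they are not disjoint.

No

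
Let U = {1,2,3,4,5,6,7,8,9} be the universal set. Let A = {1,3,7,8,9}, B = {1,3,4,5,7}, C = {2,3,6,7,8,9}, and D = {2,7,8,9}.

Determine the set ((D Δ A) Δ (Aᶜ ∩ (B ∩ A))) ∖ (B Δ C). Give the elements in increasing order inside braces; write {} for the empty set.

D Δ A = {1,2,3}
Aᶜ = {2,4,5,6}
B ∩ A = {1,3,7}
Aᶜ ∩ (B ∩ A) = {}
(D Δ A) Δ (Aᶜ ∩ (B ∩ A)) = {1,2,3}
B Δ C = {1,2,4,5,6,8,9}
((D Δ A) Δ (Aᶜ ∩ (B ∩ A))) ∖ (B Δ C) = {3}

{3}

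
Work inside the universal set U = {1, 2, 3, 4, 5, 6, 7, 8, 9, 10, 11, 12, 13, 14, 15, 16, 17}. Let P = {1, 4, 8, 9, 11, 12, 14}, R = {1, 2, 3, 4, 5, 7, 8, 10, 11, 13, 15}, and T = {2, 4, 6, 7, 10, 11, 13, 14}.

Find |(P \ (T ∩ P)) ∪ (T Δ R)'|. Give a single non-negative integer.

T ∩ P = {4, 11, 14}
P \ (T ∩ P) = {1, 8, 9, 12}
T Δ R = {1, 3, 5, 6, 8, 14, 15}
(T Δ R)' = {2, 4, 7, 9, 10, 11, 12, 13, 16, 17}
(P \ (T ∩ P)) ∪ (T Δ R)' = {1, 2, 4, 7, 8, 9, 10, 11, 12, 13, 16, 17}
|(P \ (T ∩ P)) ∪ (T Δ R)'| = 12

12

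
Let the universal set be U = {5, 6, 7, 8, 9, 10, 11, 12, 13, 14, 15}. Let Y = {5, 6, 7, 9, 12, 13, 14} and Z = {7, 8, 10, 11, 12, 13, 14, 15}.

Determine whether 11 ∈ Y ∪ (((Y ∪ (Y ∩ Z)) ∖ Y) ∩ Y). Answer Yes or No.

11 ∉ Y and 11 ∈ Z, so 11 ∉ Y ∩ Z
11 ∉ Y and 11 ∉ (Y ∩ Z), so 11 ∉ Y ∪ (Y ∩ Z)
11 ∉ (Y ∪ (Y ∩ Z)) and 11 ∉ Y, so 11 ∉ (Y ∪ (Y ∩ Z)) ∖ Y
11 ∉ ((Y ∪ (Y ∩ Z)) ∖ Y) and 11 ∉ Y, so 11 ∉ ((Y ∪ (Y ∩ Z)) ∖ Y) ∩ Y
11 ∉ Y and 11 ∉ (((Y ∪ (Y ∩ Z)) ∖ Y) ∩ Y), so 11 ∉ Y ∪ (((Y ∪ (Y ∩ Z)) ∖ Y) ∩ Y)

No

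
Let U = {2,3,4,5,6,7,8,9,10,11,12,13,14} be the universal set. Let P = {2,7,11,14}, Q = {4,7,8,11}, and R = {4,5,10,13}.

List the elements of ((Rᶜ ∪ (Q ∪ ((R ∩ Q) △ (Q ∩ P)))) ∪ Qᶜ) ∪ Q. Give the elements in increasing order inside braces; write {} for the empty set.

Rᶜ = {2,3,6,7,8,9,11,12,14}
R ∩ Q = {4}
Q ∩ P = {7,11}
(R ∩ Q) △ (Q ∩ P) = {4,7,11}
Q ∪ ((R ∩ Q) △ (Q ∩ P)) = {4,7,8,11}
Rᶜ ∪ (Q ∪ ((R ∩ Q) △ (Q ∩ P))) = {2,3,4,6,7,8,9,11,12,14}
Qᶜ = {2,3,5,6,9,10,12,13,14}
(Rᶜ ∪ (Q ∪ ((R ∩ Q) △ (Q ∩ P)))) ∪ Qᶜ = {2,3,4,5,6,7,8,9,10,11,12,13,14}
((Rᶜ ∪ (Q ∪ ((R ∩ Q) △ (Q ∩ P)))) ∪ Qᶜ) ∪ Q = {2,3,4,5,6,7,8,9,10,11,12,13,14}

{2,3,4,5,6,7,8,9,10,11,12,13,14}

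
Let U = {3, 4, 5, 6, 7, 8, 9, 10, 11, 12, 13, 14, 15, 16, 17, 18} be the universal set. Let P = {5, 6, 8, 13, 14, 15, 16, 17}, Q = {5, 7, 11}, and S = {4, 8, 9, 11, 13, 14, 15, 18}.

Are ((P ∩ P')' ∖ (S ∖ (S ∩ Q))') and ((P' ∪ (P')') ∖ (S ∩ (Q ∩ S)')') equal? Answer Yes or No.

Yes

P' = {3, 4, 7, 9, 10, 11, 12, 18}
P ∩ P' = {}
(P ∩ P')' = {3, 4, 5, 6, 7, 8, 9, 10, 11, 12, 13, 14, 15, 16, 17, 18}
S ∩ Q = {11}
S ∖ (S ∩ Q) = {4, 8, 9, 13, 14, 15, 18}
(S ∖ (S ∩ Q))' = {3, 5, 6, 7, 10, 11, 12, 16, 17}
(P ∩ P')' ∖ (S ∖ (S ∩ Q))' = {4, 8, 9, 13, 14, 15, 18}
(P')' = {5, 6, 8, 13, 14, 15, 16, 17}
P' ∪ (P')' = {3, 4, 5, 6, 7, 8, 9, 10, 11, 12, 13, 14, 15, 16, 17, 18}
Q ∩ S = {11}
(Q ∩ S)' = {3, 4, 5, 6, 7, 8, 9, 10, 12, 13, 14, 15, 16, 17, 18}
S ∩ (Q ∩ S)' = {4, 8, 9, 13, 14, 15, 18}
(S ∩ (Q ∩ S)')' = {3, 5, 6, 7, 10, 11, 12, 16, 17}
(P' ∪ (P')') ∖ (S ∩ (Q ∩ S)')' = {4, 8, 9, 13, 14, 15, 18}
Both equal {4, 8, 9, 13, 14, 15, 18}, so (P ∩ P')' ∖ (S ∖ (S ∩ Q))' = (P' ∪ (P')') ∖ (S ∩ (Q ∩ S)')'.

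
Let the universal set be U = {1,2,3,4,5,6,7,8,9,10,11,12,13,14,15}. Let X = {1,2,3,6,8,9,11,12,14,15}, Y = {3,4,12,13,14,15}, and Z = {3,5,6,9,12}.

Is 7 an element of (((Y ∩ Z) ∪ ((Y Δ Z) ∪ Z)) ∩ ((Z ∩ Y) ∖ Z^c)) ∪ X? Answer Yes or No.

7 ∉ Y and 7 ∉ Z, so 7 ∉ Y ∩ Z
7 ∉ Y and 7 ∉ Z, so 7 ∉ Y Δ Z
7 ∉ (Y Δ Z) and 7 ∉ Z, so 7 ∉ (Y Δ Z) ∪ Z
7 ∉ (Y ∩ Z) and 7 ∉ ((Y Δ Z) ∪ Z), so 7 ∉ (Y ∩ Z) ∪ ((Y Δ Z) ∪ Z)
7 ∉ Z and 7 ∉ Y, so 7 ∉ Z ∩ Y
7 ∉ Z, so 7 ∈ Z^c
7 ∉ (Z ∩ Y) and 7 ∈ Z^c, so 7 ∉ (Z ∩ Y) ∖ Z^c
7 ∉ ((Y ∩ Z) ∪ ((Y Δ Z) ∪ Z)) and 7 ∉ ((Z ∩ Y) ∖ Z^c), so 7 ∉ ((Y ∩ Z) ∪ ((Y Δ Z) ∪ Z)) ∩ ((Z ∩ Y) ∖ Z^c)
7 ∉ (((Y ∩ Z) ∪ ((Y Δ Z) ∪ Z)) ∩ ((Z ∩ Y) ∖ Z^c)) and 7 ∉ X, so 7 ∉ (((Y ∩ Z) ∪ ((Y Δ Z) ∪ Z)) ∩ ((Z ∩ Y) ∖ Z^c)) ∪ X

No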